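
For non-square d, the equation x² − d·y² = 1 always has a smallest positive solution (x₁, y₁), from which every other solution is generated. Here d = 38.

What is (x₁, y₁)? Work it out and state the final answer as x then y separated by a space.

37 6

√38 → a₀=6, period (6,12); ℓ=2 even so k=1
i=0: a=6 ⇒ p=6, q=1
i=1: a=6 ⇒ p=37, q=6
→ (37, 6).  Check: 37²=1369, 38·6²=1368, difference 1.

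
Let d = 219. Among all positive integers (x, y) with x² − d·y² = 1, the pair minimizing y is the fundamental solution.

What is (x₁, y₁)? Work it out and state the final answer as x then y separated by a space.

74 5

[14; 1,3,1,28] for √219; ℓ=4 ⇒ convergent index 3
i=0: a=14 ⇒ p=14, q=1
i=1: a=1 ⇒ p=15, q=1
i=2: a=3 ⇒ p=59, q=4
i=3: a=1 ⇒ p=74, q=5
→ (74, 5).  Check: 74²=5476, 219·5²=5475, difference 1.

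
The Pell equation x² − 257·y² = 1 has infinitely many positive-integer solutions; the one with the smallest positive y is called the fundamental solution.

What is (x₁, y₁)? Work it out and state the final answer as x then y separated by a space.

√257 = [16; 32, …], period ℓ=1 (odd) → k=1
i=0: a=16 ⇒ p=16, q=1
i=1: a=32 ⇒ p=513, q=32
fundamental: x₁=513, y₁=32  (since 263169 − 257·1024 = 1)

513 32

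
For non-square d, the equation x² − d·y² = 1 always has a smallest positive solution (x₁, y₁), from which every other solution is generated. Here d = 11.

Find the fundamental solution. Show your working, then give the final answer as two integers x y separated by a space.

10 3

[3; 3,6] for √11; ℓ=2 ⇒ convergent index 1
a_0=3:  p_0=3·1+0=3,  q_0=3·0+1=1
a_1=3:  p_1=3·3+1=10,  q_1=3·1+0=3
(x₁, y₁) = (10, 3);  10² − 11·3² = 1 ✓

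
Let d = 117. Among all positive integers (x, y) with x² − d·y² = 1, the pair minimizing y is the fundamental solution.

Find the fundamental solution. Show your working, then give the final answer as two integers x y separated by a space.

[10; 1,4,2,4,1,20] for √117; ℓ=6 ⇒ convergent index 5
step 0: (10, 1)  from 10·(1,0) + (0,1)
step 1: (11, 1)  from 1·(10,1) + (1,0)
step 2: (54, 5)  from 4·(11,1) + (10,1)
step 3: (119, 11)  from 2·(54,5) + (11,1)
step 4: (530, 49)  from 4·(119,11) + (54,5)
step 5: (649, 60)  from 1·(530,49) + (119,11)
→ (649, 60).  Check: 649²=421201, 117·60²=421200, difference 1.

649 60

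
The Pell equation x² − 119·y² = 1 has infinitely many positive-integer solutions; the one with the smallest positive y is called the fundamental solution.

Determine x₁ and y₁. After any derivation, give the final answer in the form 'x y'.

[10; 1,9,1,20] for √119; ℓ=4 ⇒ convergent index 3
a_0=10:  p_0=10·1+0=10,  q_0=10·0+1=1
a_1=1:  p_1=1·10+1=11,  q_1=1·1+0=1
a_2=9:  p_2=9·11+10=109,  q_2=9·1+1=10
a_3=1:  p_3=1·109+11=120,  q_3=1·10+1=11
fundamental: x₁=120, y₁=11  (since 14400 − 119·121 = 1)

120 11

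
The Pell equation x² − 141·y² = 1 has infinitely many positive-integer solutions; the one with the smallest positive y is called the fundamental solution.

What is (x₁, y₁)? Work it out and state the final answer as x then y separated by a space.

[11; 1,6,1,22] for √141; ℓ=4 ⇒ convergent index 3
k=0  a_k=11  p_k/q_k = 11/1
k=1  a_k=1  p_k/q_k = 12/1
k=2  a_k=6  p_k/q_k = 83/7
k=3  a_k=1  p_k/q_k = 95/8
(x₁, y₁) = (95, 8);  95² − 141·8² = 1 ✓

95 8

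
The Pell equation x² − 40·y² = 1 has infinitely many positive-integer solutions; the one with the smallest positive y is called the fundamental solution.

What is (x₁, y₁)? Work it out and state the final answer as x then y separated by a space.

19 3

[6; 3,12] for √40; ℓ=2 ⇒ convergent index 1
k=0  a_k=6  p_k/q_k = 6/1
k=1  a_k=3  p_k/q_k = 19/3
→ (19, 3).  Check: 19²=361, 40·3²=360, difference 1.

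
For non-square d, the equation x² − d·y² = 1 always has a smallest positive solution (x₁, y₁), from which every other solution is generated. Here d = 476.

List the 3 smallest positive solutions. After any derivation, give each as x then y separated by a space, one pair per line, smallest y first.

√476 = [21; 1,4,2,10,2,4,1,42, …], period ℓ=8 (even) → k=7
k=0  a_k=21  p_k/q_k = 21/1
k=1  a_k=1  p_k/q_k = 22/1
…
k=4  a_k=10  p_k/q_k = 2509/115
…
k=6  a_k=4  p_k/q_k = 23541/1079
k=7  a_k=1  p_k/q_k = 28799/1320
→ (28799, 1320).  Check: 28799²=829382401, 476·1320²=829382400, difference 1.
(28799+1320√476)^2 = 1658764801 + 76029360√476
(28799+1320√476)^3 = 95541534979199 + 4379139075960√476

28799 1320
1658764801 76029360
95541534979199 4379139075960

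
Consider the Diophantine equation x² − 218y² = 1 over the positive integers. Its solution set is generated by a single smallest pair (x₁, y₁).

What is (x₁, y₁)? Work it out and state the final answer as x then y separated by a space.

126003 8534

√218 → a₀=14, period (1,3,3,1,28); ℓ=5 odd so k=9
a_0=14:  p_0=14·1+0=14,  q_0=14·0+1=1
a_1=1:  p_1=1·14+1=15,  q_1=1·1+0=1
a_2=3:  p_2=3·15+14=59,  q_2=3·1+1=4
a_3=3:  p_3=3·59+15=192,  q_3=3·4+1=13
a_4=1:  p_4=1·192+59=251,  q_4=1·13+4=17
…
a_7=3:  p_7=3·7471+7220=29633,  q_7=3·506+489=2007
a_8=3:  p_8=3·29633+7471=96370,  q_8=3·2007+506=6527
a_9=1:  p_9=1·96370+29633=126003,  q_9=1·6527+2007=8534
fundamental: x₁=126003, y₁=8534  (since 15876756009 − 218·72829156 = 1)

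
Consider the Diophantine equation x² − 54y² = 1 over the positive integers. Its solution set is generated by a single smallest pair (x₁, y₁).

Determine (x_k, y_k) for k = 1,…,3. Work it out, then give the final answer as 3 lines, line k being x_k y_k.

485 66
470449 64020
456335045 62099334

√54 → a₀=7, period (2,1,6,1,2,14); ℓ=6 even so k=5
a_0=7:  p_0=7·1+0=7,  q_0=7·0+1=1
…
a_2=1:  p_2=1·15+7=22,  q_2=1·2+1=3
a_3=6:  p_3=6·22+15=147,  q_3=6·3+2=20
a_4=1:  p_4=1·147+22=169,  q_4=1·20+3=23
a_5=2:  p_5=2·169+147=485,  q_5=2·23+20=66
(x₁, y₁) = (485, 66);  485² − 54·66² = 1 ✓
k=2:  x_2 = 485·485+54·66·66 = 470449,  y_2 = 485·66+66·485 = 64020
k=3:  x_3 = 485·470449+54·66·64020 = 456335045,  y_3 = 485·64020+66·470449 = 62099334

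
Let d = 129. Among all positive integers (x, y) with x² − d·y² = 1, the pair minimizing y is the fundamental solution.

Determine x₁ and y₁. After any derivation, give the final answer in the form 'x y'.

√129 = [11; 2,1,3,1,6,1,3,1,2,22, …], period ℓ=10 (even) → k=9
k=0  a_k=11  p_k/q_k = 11/1
…
k=4  a_k=1  p_k/q_k = 159/14
k=5  a_k=6  p_k/q_k = 1079/95
k=6  a_k=1  p_k/q_k = 1238/109
…
k=8  a_k=1  p_k/q_k = 6031/531
k=9  a_k=2  p_k/q_k = 16855/1484
→ (16855, 1484).  Check: 16855²=284091025, 129·1484²=284091024, difference 1.

16855 1484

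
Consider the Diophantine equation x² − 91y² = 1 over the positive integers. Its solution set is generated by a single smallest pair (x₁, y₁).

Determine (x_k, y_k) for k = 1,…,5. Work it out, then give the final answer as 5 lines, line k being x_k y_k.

1574 165
4954951 519420
15598184174 1635133995
49103078824801 5147401296840
154576476542289374 16204017647318325

√91 → a₀=9, period (1,1,5,1,5,1,1,18); ℓ=8 even so k=7
i=0: a=9 ⇒ p=9, q=1
i=1: a=1 ⇒ p=10, q=1
…
i=5: a=5 ⇒ p=725, q=76
i=6: a=1 ⇒ p=849, q=89
i=7: a=1 ⇒ p=1574, q=165
→ (1574, 165).  Check: 1574²=2477476, 91·165²=2477475, difference 1.
(x_2, y_2) = (1574·1574 + 91·165·165, 1574·165 + 165·1574) = (4954951, 519420)
(x_3, y_3) = (1574·4954951 + 91·165·519420, 1574·519420 + 165·4954951) = (15598184174, 1635133995)
(x_4, y_4) = (1574·15598184174 + 91·165·1635133995, 1574·1635133995 + 165·15598184174) = (49103078824801, 5147401296840)
(x_5, y_5) = (1574·49103078824801 + 91·165·5147401296840, 1574·5147401296840 + 165·49103078824801) = (154576476542289374, 16204017647318325)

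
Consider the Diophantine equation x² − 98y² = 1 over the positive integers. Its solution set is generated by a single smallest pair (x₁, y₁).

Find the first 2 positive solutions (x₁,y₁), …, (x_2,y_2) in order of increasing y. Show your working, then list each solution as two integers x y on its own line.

[9; 1,8,1,18] for √98; ℓ=4 ⇒ convergent index 3
a_0=9:  p_0=9·1+0=9,  q_0=9·0+1=1
a_1=1:  p_1=1·9+1=10,  q_1=1·1+0=1
a_2=8:  p_2=8·10+9=89,  q_2=8·1+1=9
a_3=1:  p_3=1·89+10=99,  q_3=1·9+1=10
→ (99, 10).  Check: 99²=9801, 98·10²=9800, difference 1.
n=2: (99,10)∘(99,10) = (99·99+98·10·10, 99·10+10·99) = (19601,1980)

99 10
19601 1980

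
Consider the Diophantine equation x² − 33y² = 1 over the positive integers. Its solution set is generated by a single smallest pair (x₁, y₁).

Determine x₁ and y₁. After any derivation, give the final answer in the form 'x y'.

d=33: √d = [5; 1,2,1,10] (ℓ=4, even), read p_3/q_3
step 0: (5, 1)  from 5·(1,0) + (0,1)
step 1: (6, 1)  from 1·(5,1) + (1,0)
step 2: (17, 3)  from 2·(6,1) + (5,1)
step 3: (23, 4)  from 1·(17,3) + (6,1)
(x₁, y₁) = (23, 4);  23² − 33·4² = 1 ✓

23 4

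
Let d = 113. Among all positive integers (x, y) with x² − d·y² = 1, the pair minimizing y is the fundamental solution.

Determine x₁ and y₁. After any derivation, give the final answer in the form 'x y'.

√113 → a₀=10, period (1,1,1,2,2,1,1,1,20); ℓ=9 odd so k=17
k=0  a_k=10  p_k/q_k = 10/1
k=1  a_k=1  p_k/q_k = 11/1
…
k=3  a_k=1  p_k/q_k = 32/3
k=4  a_k=2  p_k/q_k = 85/8
k=5  a_k=2  p_k/q_k = 202/19
k=6  a_k=1  p_k/q_k = 287/27
k=7  a_k=1  p_k/q_k = 489/46
k=8  a_k=1  p_k/q_k = 776/73
k=9  a_k=20  p_k/q_k = 16009/1506
k=10  a_k=1  p_k/q_k = 16785/1579
k=11  a_k=1  p_k/q_k = 32794/3085
k=12  a_k=1  p_k/q_k = 49579/4664
k=13  a_k=2  p_k/q_k = 131952/12413
…
k=15  a_k=1  p_k/q_k = 445435/41903
k=16  a_k=1  p_k/q_k = 758918/71393
k=17  a_k=1  p_k/q_k = 1204353/113296
fundamental: x₁=1204353, y₁=113296  (since 1450466148609 − 113·12835983616 = 1)

1204353 113296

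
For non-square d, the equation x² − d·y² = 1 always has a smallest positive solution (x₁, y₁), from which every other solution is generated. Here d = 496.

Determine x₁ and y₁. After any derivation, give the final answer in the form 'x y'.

4620799 207480

d=496: √d = [22; 3,1,2,4,1,…,1,3,44] (ℓ=16, even), read p_15/q_15
a_0=22:  p_0=22·1+0=22,  q_0=22·0+1=1
a_1=3:  p_1=3·22+1=67,  q_1=3·1+0=3
a_2=1:  p_2=1·67+22=89,  q_2=1·3+1=4
a_3=2:  p_3=2·89+67=245,  q_3=2·4+3=11
…
a_5=1:  p_5=1·1069+245=1314,  q_5=1·48+11=59
…
a_8=2:  p_8=2·6080+2383=14543,  q_8=2·273+107=653
a_9=2:  p_9=2·14543+6080=35166,  q_9=2·653+273=1579
…
a_13=2:  p_13=2·389209+84875=863293,  q_13=2·17476+3811=38763
a_14=1:  p_14=1·863293+389209=1252502,  q_14=1·38763+17476=56239
a_15=3:  p_15=3·1252502+863293=4620799,  q_15=3·56239+38763=207480
fundamental: x₁=4620799, y₁=207480  (since 21351783398401 − 496·43047950400 = 1)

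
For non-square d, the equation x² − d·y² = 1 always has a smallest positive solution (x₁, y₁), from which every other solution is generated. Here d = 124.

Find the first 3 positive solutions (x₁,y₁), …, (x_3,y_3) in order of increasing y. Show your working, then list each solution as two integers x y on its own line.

√124 = [11; 7,2,1,1,1,…,2,7,22, …], period ℓ=16 (even) → k=15
a_0=11:  p_0=11·1+0=11,  q_0=11·0+1=1
…
a_3=1:  p_3=1·167+78=245,  q_3=1·15+7=22
…
a_5=1:  p_5=1·412+245=657,  q_5=1·37+22=59
a_6=3:  p_6=3·657+412=2383,  q_6=3·59+37=214
a_7=1:  p_7=1·2383+657=3040,  q_7=1·214+59=273
a_8=4:  p_8=4·3040+2383=14543,  q_8=4·273+214=1306
…
a_10=3:  p_10=3·17583+14543=67292,  q_10=3·1579+1306=6043
a_11=1:  p_11=1·67292+17583=84875,  q_11=1·6043+1579=7622
a_12=1:  p_12=1·84875+67292=152167,  q_12=1·7622+6043=13665
…
a_14=2:  p_14=2·237042+152167=626251,  q_14=2·21287+13665=56239
a_15=7:  p_15=7·626251+237042=4620799,  q_15=7·56239+21287=414960
→ (4620799, 414960).  Check: 4620799²=21351783398401, 124·414960²=21351783398400, difference 1.
n=2: (4620799,414960)∘(4620799,414960) = (4620799·4620799+124·414960·414960, 4620799·414960+414960·4620799) = (42703566796801,3834893506080)
n=3: (42703566796801,3834893506080)∘(4620799,414960) = (4620799·42703566796801+124·414960·3834893506080, 4620799·3834893506080+414960·42703566796801) = (394649197502177907199,35440544156001500880)

4620799 414960
42703566796801 3834893506080
394649197502177907199 35440544156001500880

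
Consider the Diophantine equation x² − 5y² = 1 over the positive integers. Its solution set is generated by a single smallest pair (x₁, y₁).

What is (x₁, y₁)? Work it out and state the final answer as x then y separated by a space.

9 4

√5 = [2; 4, …], period ℓ=1 (odd) → k=1
k=0  a_k=2  p_k/q_k = 2/1
k=1  a_k=4  p_k/q_k = 9/4
(x₁, y₁) = (9, 4);  9² − 5·4² = 1 ✓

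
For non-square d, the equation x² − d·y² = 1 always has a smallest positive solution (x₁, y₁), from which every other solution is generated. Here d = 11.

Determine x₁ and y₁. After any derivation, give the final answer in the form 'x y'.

√11 → a₀=3, period (3,6); ℓ=2 even so k=1
a_0=3:  p_0=3·1+0=3,  q_0=3·0+1=1
a_1=3:  p_1=3·3+1=10,  q_1=3·1+0=3
(x₁, y₁) = (10, 3);  10² − 11·3² = 1 ✓

10 3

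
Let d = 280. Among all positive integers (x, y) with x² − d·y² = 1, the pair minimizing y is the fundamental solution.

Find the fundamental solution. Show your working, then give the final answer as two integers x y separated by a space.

√280 = [16; 1,2,1,2,1,32, …], period ℓ=6 (even) → k=5
a_0=16:  p_0=16·1+0=16,  q_0=16·0+1=1
…
a_4=2:  p_4=2·67+50=184,  q_4=2·4+3=11
a_5=1:  p_5=1·184+67=251,  q_5=1·11+4=15
(x₁, y₁) = (251, 15);  251² − 280·15² = 1 ✓

251 15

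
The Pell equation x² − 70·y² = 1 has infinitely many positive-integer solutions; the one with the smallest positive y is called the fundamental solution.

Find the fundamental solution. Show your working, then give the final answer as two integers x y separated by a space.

251 30

[8; 2,1,2,1,2,16] for √70; ℓ=6 ⇒ convergent index 5
k=0  a_k=8  p_k/q_k = 8/1
k=1  a_k=2  p_k/q_k = 17/2
k=2  a_k=1  p_k/q_k = 25/3
k=3  a_k=2  p_k/q_k = 67/8
k=4  a_k=1  p_k/q_k = 92/11
k=5  a_k=2  p_k/q_k = 251/30
(x₁, y₁) = (251, 30);  251² − 70·30² = 1 ✓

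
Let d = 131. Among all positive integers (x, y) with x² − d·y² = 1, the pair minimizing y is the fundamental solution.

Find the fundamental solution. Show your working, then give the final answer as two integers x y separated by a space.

10610 927

[11; 2,4,11,4,2,22] for √131; ℓ=6 ⇒ convergent index 5
a_0=11:  p_0=11·1+0=11,  q_0=11·0+1=1
a_1=2:  p_1=2·11+1=23,  q_1=2·1+0=2
a_2=4:  p_2=4·23+11=103,  q_2=4·2+1=9
a_3=11:  p_3=11·103+23=1156,  q_3=11·9+2=101
a_4=4:  p_4=4·1156+103=4727,  q_4=4·101+9=413
a_5=2:  p_5=2·4727+1156=10610,  q_5=2·413+101=927
→ (10610, 927).  Check: 10610²=112572100, 131·927²=112572099, difference 1.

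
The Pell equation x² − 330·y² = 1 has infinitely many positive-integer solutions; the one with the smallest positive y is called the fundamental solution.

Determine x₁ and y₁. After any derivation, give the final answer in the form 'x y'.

109 6

√330 → a₀=18, period (6,36); ℓ=2 even so k=1
i=0: a=18 ⇒ p=18, q=1
i=1: a=6 ⇒ p=109, q=6
fundamental: x₁=109, y₁=6  (since 11881 − 330·36 = 1)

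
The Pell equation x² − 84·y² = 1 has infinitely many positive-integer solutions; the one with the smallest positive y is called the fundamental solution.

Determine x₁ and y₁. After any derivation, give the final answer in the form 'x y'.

55 6

[9; 6,18] for √84; ℓ=2 ⇒ convergent index 1
k=0  a_k=9  p_k/q_k = 9/1
k=1  a_k=6  p_k/q_k = 55/6
(x₁, y₁) = (55, 6);  55² − 84·6² = 1 ✓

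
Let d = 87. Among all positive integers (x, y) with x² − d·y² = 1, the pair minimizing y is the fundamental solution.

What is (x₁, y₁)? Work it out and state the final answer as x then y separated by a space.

28 3

√87 = [9; 3,18, …], period ℓ=2 (even) → k=1
i=0: a=9 ⇒ p=9, q=1
i=1: a=3 ⇒ p=28, q=3
fundamental: x₁=28, y₁=3  (since 784 − 87·9 = 1)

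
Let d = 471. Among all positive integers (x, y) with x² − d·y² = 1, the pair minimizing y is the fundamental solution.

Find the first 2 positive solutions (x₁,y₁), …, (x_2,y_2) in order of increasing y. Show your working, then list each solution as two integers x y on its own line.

7838695 361188
122890278606049 5662485139320

d=471: √d = [21; 1,2,2,1,3,…,2,1,42] (ℓ=14, even), read p_13/q_13
a_0=21:  p_0=21·1+0=21,  q_0=21·0+1=1
a_1=1:  p_1=1·21+1=22,  q_1=1·1+0=1
a_2=2:  p_2=2·22+21=65,  q_2=2·1+1=3
…
a_4=1:  p_4=1·152+65=217,  q_4=1·7+3=10
a_5=3:  p_5=3·217+152=803,  q_5=3·10+7=37
a_6=4:  p_6=4·803+217=3429,  q_6=4·37+10=158
…
a_8=4:  p_8=4·48809+3429=198665,  q_8=4·2249+158=9154
a_9=3:  p_9=3·198665+48809=644804,  q_9=3·9154+2249=29711
…
a_11=2:  p_11=2·843469+644804=2331742,  q_11=2·38865+29711=107441
a_12=2:  p_12=2·2331742+843469=5506953,  q_12=2·107441+38865=253747
a_13=1:  p_13=1·5506953+2331742=7838695,  q_13=1·253747+107441=361188
fundamental: x₁=7838695, y₁=361188  (since 61445139303025 − 471·130456771344 = 1)
(7838695+361188√471)^2 = 122890278606049 + 5662485139320√471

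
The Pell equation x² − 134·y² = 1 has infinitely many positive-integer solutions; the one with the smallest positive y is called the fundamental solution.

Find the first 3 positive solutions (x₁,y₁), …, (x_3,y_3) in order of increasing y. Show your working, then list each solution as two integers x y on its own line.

√134 = [11; 1,1,2,1,3,…,1,1,22, …], period ℓ=14 (even) → k=13
k=0  a_k=11  p_k/q_k = 11/1
k=1  a_k=1  p_k/q_k = 12/1
k=2  a_k=1  p_k/q_k = 23/2
k=3  a_k=2  p_k/q_k = 58/5
k=4  a_k=1  p_k/q_k = 81/7
k=5  a_k=3  p_k/q_k = 301/26
k=6  a_k=1  p_k/q_k = 382/33
k=7  a_k=10  p_k/q_k = 4121/356
k=8  a_k=1  p_k/q_k = 4503/389
k=9  a_k=3  p_k/q_k = 17630/1523
k=10  a_k=1  p_k/q_k = 22133/1912
k=11  a_k=2  p_k/q_k = 61896/5347
k=12  a_k=1  p_k/q_k = 84029/7259
k=13  a_k=1  p_k/q_k = 145925/12606
fundamental: x₁=145925, y₁=12606  (since 21294105625 − 134·158911236 = 1)
k=2:  x_2 = 145925·145925+134·12606·12606 = 42588211249,  y_2 = 145925·12606+12606·145925 = 3679061100
k=3:  x_3 = 145925·42588211249+134·12606·3679061100 = 12429369452874725,  y_3 = 145925·3679061100+12606·42588211249 = 1073733982022394

145925 12606
42588211249 3679061100
12429369452874725 1073733982022394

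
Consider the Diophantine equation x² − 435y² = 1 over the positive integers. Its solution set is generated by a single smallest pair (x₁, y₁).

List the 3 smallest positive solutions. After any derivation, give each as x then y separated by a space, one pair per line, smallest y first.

146 7
42631 2044
12448106 596841

√435 → a₀=20, period (1,5,1,40); ℓ=4 even so k=3
i=0: a=20 ⇒ p=20, q=1
i=1: a=1 ⇒ p=21, q=1
i=2: a=5 ⇒ p=125, q=6
i=3: a=1 ⇒ p=146, q=7
→ (146, 7).  Check: 146²=21316, 435·7²=21315, difference 1.
(x_2, y_2) = (146·146 + 435·7·7, 146·7 + 7·146) = (42631, 2044)
(x_3, y_3) = (146·42631 + 435·7·2044, 146·2044 + 7·42631) = (12448106, 596841)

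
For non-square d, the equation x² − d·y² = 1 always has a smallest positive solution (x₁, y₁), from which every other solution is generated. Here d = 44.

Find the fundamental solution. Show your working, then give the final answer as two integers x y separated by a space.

199 30

[6; 1,1,1,2,1,1,1,12] for √44; ℓ=8 ⇒ convergent index 7
a_0=6:  p_0=6·1+0=6,  q_0=6·0+1=1
…
a_3=1:  p_3=1·13+7=20,  q_3=1·2+1=3
a_4=2:  p_4=2·20+13=53,  q_4=2·3+2=8
…
a_6=1:  p_6=1·73+53=126,  q_6=1·11+8=19
a_7=1:  p_7=1·126+73=199,  q_7=1·19+11=30
→ (199, 30).  Check: 199²=39601, 44·30²=39600, difference 1.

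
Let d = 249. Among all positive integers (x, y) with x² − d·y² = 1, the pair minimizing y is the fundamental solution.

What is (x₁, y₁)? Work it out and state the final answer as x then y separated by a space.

8553815 542076

[15; 1,3,1,1,5,…,3,1,30] for √249; ℓ=16 ⇒ convergent index 15
i=0: a=15 ⇒ p=15, q=1
…
i=2: a=3 ⇒ p=63, q=4
…
i=4: a=1 ⇒ p=142, q=9
i=5: a=5 ⇒ p=789, q=50
i=6: a=1 ⇒ p=931, q=59
i=7: a=3 ⇒ p=3582, q=227
i=8: a=10 ⇒ p=36751, q=2329
i=9: a=3 ⇒ p=113835, q=7214
…
i=14: a=3 ⇒ p=6669699, q=422675
i=15: a=1 ⇒ p=8553815, q=542076
fundamental: x₁=8553815, y₁=542076  (since 73167751054225 − 249·293846389776 = 1)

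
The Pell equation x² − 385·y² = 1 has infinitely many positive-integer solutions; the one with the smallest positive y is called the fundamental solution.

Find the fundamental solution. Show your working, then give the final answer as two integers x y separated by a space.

[19; 1,1,1,1,1,…,1,1,38] for √385; ℓ=16 ⇒ convergent index 15
k=0  a_k=19  p_k/q_k = 19/1
k=1  a_k=1  p_k/q_k = 20/1
k=2  a_k=1  p_k/q_k = 39/2
k=3  a_k=1  p_k/q_k = 59/3
…
k=5  a_k=1  p_k/q_k = 157/8
…
k=7  a_k=1  p_k/q_k = 726/37
k=8  a_k=2  p_k/q_k = 2021/103
k=9  a_k=1  p_k/q_k = 2747/140
…
k=11  a_k=1  p_k/q_k = 13009/663
k=12  a_k=1  p_k/q_k = 23271/1186
…
k=14  a_k=1  p_k/q_k = 59551/3035
k=15  a_k=1  p_k/q_k = 95831/4884
fundamental: x₁=95831, y₁=4884  (since 9183580561 − 385·23853456 = 1)

95831 4884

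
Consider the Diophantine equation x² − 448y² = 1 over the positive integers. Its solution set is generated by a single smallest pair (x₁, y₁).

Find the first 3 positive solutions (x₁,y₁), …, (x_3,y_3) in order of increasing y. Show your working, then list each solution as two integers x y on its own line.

√448 → a₀=21, period (6,42); ℓ=2 even so k=1
step 0: (21, 1)  from 21·(1,0) + (0,1)
step 1: (127, 6)  from 6·(21,1) + (1,0)
(x₁, y₁) = (127, 6);  127² − 448·6² = 1 ✓
k=2:  x_2 = 127·127+448·6·6 = 32257,  y_2 = 127·6+6·127 = 1524
k=3:  x_3 = 127·32257+448·6·1524 = 8193151,  y_3 = 127·1524+6·32257 = 387090

127 6
32257 1524
8193151 387090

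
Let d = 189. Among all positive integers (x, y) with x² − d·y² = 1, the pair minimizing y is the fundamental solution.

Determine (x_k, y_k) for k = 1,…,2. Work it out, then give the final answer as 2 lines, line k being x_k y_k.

√189 = [13; 1,2,1,26, …], period ℓ=4 (even) → k=3
a_0=13:  p_0=13·1+0=13,  q_0=13·0+1=1
a_1=1:  p_1=1·13+1=14,  q_1=1·1+0=1
a_2=2:  p_2=2·14+13=41,  q_2=2·1+1=3
a_3=1:  p_3=1·41+14=55,  q_3=1·3+1=4
→ (55, 4).  Check: 55²=3025, 189·4²=3024, difference 1.
k=2:  x_2 = 55·55+189·4·4 = 6049,  y_2 = 55·4+4·55 = 440

55 4
6049 440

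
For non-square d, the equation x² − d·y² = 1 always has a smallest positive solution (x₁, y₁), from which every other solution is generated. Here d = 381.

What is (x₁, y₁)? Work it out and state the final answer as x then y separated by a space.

[19; 1,1,12,1,1,38] for √381; ℓ=6 ⇒ convergent index 5
i=0: a=19 ⇒ p=19, q=1
i=1: a=1 ⇒ p=20, q=1
…
i=3: a=12 ⇒ p=488, q=25
i=4: a=1 ⇒ p=527, q=27
i=5: a=1 ⇒ p=1015, q=52
fundamental: x₁=1015, y₁=52  (since 1030225 − 381·2704 = 1)

1015 52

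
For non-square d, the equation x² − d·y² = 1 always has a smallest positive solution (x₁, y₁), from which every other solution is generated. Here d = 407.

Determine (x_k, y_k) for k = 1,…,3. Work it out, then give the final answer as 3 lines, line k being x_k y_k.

2663 132
14183137 703032
75539384999 3744348300

d=407: √d = [20; 5,1,2,1,5,40] (ℓ=6, even), read p_5/q_5
k=0  a_k=20  p_k/q_k = 20/1
k=1  a_k=5  p_k/q_k = 101/5
…
k=4  a_k=1  p_k/q_k = 464/23
k=5  a_k=5  p_k/q_k = 2663/132
→ (2663, 132).  Check: 2663²=7091569, 407·132²=7091568, difference 1.
(x_2, y_2) = (2663·2663 + 407·132·132, 2663·132 + 132·2663) = (14183137, 703032)
(x_3, y_3) = (2663·14183137 + 407·132·703032, 2663·703032 + 132·14183137) = (75539384999, 3744348300)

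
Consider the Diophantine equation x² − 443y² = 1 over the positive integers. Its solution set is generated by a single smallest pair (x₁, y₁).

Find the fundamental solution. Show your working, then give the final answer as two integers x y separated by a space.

442 21

√443 = [21; 21,42, …], period ℓ=2 (even) → k=1
step 0: (21, 1)  from 21·(1,0) + (0,1)
step 1: (442, 21)  from 21·(21,1) + (1,0)
→ (442, 21).  Check: 442²=195364, 443·21²=195363, difference 1.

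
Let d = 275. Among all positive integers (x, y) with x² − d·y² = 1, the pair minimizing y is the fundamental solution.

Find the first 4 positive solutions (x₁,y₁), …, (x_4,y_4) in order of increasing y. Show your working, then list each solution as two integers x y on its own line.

√275 = [16; 1,1,2,1,1,32, …], period ℓ=6 (even) → k=5
step 0: (16, 1)  from 16·(1,0) + (0,1)
…
step 2: (33, 2)  from 1·(17,1) + (16,1)
step 3: (83, 5)  from 2·(33,2) + (17,1)
step 4: (116, 7)  from 1·(83,5) + (33,2)
step 5: (199, 12)  from 1·(116,7) + (83,5)
(x₁, y₁) = (199, 12);  199² − 275·12² = 1 ✓
k=2:  x_2 = 199·199+275·12·12 = 79201,  y_2 = 199·12+12·199 = 4776
k=3:  x_3 = 199·79201+275·12·4776 = 31521799,  y_3 = 199·4776+12·79201 = 1900836
k=4:  x_4 = 199·31521799+275·12·1900836 = 12545596801,  y_4 = 199·1900836+12·31521799 = 756527952

199 12
79201 4776
31521799 1900836
12545596801 756527952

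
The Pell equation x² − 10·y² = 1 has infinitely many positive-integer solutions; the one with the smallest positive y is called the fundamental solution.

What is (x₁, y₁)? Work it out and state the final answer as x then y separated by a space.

19 6

√10 → a₀=3, period (6); ℓ=1 odd so k=1
step 0: (3, 1)  from 3·(1,0) + (0,1)
step 1: (19, 6)  from 6·(3,1) + (1,0)
(x₁, y₁) = (19, 6);  19² − 10·6² = 1 ✓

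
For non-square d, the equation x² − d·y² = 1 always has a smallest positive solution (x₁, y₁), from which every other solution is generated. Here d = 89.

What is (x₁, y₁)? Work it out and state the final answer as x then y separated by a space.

d=89: √d = [9; 2,3,3,2,18] (ℓ=5, odd), read p_9/q_9
i=0: a=9 ⇒ p=9, q=1
i=1: a=2 ⇒ p=19, q=2
i=2: a=3 ⇒ p=66, q=7
i=3: a=3 ⇒ p=217, q=23
…
i=5: a=18 ⇒ p=9217, q=977
i=6: a=2 ⇒ p=18934, q=2007
i=7: a=3 ⇒ p=66019, q=6998
i=8: a=3 ⇒ p=216991, q=23001
i=9: a=2 ⇒ p=500001, q=53000
→ (500001, 53000).  Check: 500001²=250001000001, 89·53000²=250001000000, difference 1.

500001 53000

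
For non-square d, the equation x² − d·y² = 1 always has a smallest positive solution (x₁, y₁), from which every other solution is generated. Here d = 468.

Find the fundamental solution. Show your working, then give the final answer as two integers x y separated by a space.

[21; 1,1,1,2,1,1,1,42] for √468; ℓ=8 ⇒ convergent index 7
k=0  a_k=21  p_k/q_k = 21/1
…
k=4  a_k=2  p_k/q_k = 173/8
k=5  a_k=1  p_k/q_k = 238/11
k=6  a_k=1  p_k/q_k = 411/19
k=7  a_k=1  p_k/q_k = 649/30
(x₁, y₁) = (649, 30);  649² − 468·30² = 1 ✓

649 30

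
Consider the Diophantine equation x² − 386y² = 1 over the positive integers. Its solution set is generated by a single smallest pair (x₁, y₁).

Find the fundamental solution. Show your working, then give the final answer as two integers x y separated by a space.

√386 → a₀=19, period (1,1,1,4,1,18,1,4,1,1,1,38); ℓ=12 even so k=11
step 0: (19, 1)  from 19·(1,0) + (0,1)
step 1: (20, 1)  from 1·(19,1) + (1,0)
step 2: (39, 2)  from 1·(20,1) + (19,1)
…
step 5: (334, 17)  from 1·(275,14) + (59,3)
step 6: (6287, 320)  from 18·(334,17) + (275,14)
step 7: (6621, 337)  from 1·(6287,320) + (334,17)
…
step 9: (39392, 2005)  from 1·(32771,1668) + (6621,337)
step 10: (72163, 3673)  from 1·(39392,2005) + (32771,1668)
step 11: (111555, 5678)  from 1·(72163,3673) + (39392,2005)
fundamental: x₁=111555, y₁=5678  (since 12444518025 − 386·32239684 = 1)

111555 5678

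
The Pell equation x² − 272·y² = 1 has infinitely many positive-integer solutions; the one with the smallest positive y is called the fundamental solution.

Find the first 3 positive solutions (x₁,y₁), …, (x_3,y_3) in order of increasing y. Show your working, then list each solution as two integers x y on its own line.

√272 = [16; 2,32, …], period ℓ=2 (even) → k=1
k=0  a_k=16  p_k/q_k = 16/1
k=1  a_k=2  p_k/q_k = 33/2
(x₁, y₁) = (33, 2);  33² − 272·2² = 1 ✓
(33+2√272)^2 = 2177 + 132√272
(33+2√272)^3 = 143649 + 8710√272

33 2
2177 132
143649 8710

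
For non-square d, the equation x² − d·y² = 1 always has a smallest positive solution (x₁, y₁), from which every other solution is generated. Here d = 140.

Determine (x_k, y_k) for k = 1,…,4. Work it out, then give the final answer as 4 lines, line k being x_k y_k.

d=140: √d = [11; 1,4,1,22] (ℓ=4, even), read p_3/q_3
k=0  a_k=11  p_k/q_k = 11/1
…
k=2  a_k=4  p_k/q_k = 59/5
k=3  a_k=1  p_k/q_k = 71/6
(x₁, y₁) = (71, 6);  71² − 140·6² = 1 ✓
(71+6√140)^2 = 10081 + 852√140
(71+6√140)^3 = 1431431 + 120978√140
(71+6√140)^4 = 203253121 + 17178024√140

71 6
10081 852
1431431 120978
203253121 17178024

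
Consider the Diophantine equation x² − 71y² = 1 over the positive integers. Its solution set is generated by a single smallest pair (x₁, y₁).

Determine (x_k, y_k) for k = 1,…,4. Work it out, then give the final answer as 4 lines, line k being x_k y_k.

√71 → a₀=8, period (2,2,1,7,1,2,2,16); ℓ=8 even so k=7
a_0=8:  p_0=8·1+0=8,  q_0=8·0+1=1
…
a_2=2:  p_2=2·17+8=42,  q_2=2·2+1=5
…
a_6=2:  p_6=2·514+455=1483,  q_6=2·61+54=176
a_7=2:  p_7=2·1483+514=3480,  q_7=2·176+61=413
→ (3480, 413).  Check: 3480²=12110400, 71·413²=12110399, difference 1.
(x_2, y_2) = (3480·3480 + 71·413·413, 3480·413 + 413·3480) = (24220799, 2874480)
(x_3, y_3) = (3480·24220799 + 71·413·2874480, 3480·2874480 + 413·24220799) = (168576757560, 20006380387)
(x_4, y_4) = (3480·168576757560 + 71·413·20006380387, 3480·20006380387 + 413·168576757560) = (1173294208396801, 139244404619040)

3480 413
24220799 2874480
168576757560 20006380387
1173294208396801 139244404619040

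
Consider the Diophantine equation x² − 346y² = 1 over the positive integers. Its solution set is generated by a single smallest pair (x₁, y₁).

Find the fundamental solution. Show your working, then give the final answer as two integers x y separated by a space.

√346 = [18; 1,1,1,1,36, …], period ℓ=5 (odd) → k=9
i=0: a=18 ⇒ p=18, q=1
…
i=2: a=1 ⇒ p=37, q=2
i=3: a=1 ⇒ p=56, q=3
…
i=5: a=36 ⇒ p=3404, q=183
…
i=7: a=1 ⇒ p=6901, q=371
i=8: a=1 ⇒ p=10398, q=559
i=9: a=1 ⇒ p=17299, q=930
(x₁, y₁) = (17299, 930);  17299² − 346·930² = 1 ✓

17299 930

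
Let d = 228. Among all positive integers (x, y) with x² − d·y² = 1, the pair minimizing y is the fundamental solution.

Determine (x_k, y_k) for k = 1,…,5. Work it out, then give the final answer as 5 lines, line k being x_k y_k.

√228 = [15; 10,30, …], period ℓ=2 (even) → k=1
a_0=15:  p_0=15·1+0=15,  q_0=15·0+1=1
a_1=10:  p_1=10·15+1=151,  q_1=10·1+0=10
→ (151, 10).  Check: 151²=22801, 228·10²=22800, difference 1.
k=2:  x_2 = 151·151+228·10·10 = 45601,  y_2 = 151·10+10·151 = 3020
k=3:  x_3 = 151·45601+228·10·3020 = 13771351,  y_3 = 151·3020+10·45601 = 912030
k=4:  x_4 = 151·13771351+228·10·912030 = 4158902401,  y_4 = 151·912030+10·13771351 = 275430040
k=5:  x_5 = 151·4158902401+228·10·275430040 = 1255974753751,  y_5 = 151·275430040+10·4158902401 = 83178960050

151 10
45601 3020
13771351 912030
4158902401 275430040
1255974753751 83178960050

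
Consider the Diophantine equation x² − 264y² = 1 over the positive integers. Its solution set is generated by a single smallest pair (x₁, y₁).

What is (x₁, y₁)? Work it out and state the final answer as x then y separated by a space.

√264 → a₀=16, period (4,32); ℓ=2 even so k=1
i=0: a=16 ⇒ p=16, q=1
i=1: a=4 ⇒ p=65, q=4
fundamental: x₁=65, y₁=4  (since 4225 − 264·16 = 1)

65 4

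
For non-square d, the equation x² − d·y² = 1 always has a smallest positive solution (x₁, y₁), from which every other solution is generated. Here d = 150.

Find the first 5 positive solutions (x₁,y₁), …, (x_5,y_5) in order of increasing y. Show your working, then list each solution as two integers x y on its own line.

49 4
4801 392
470449 38412
46099201 3763984
4517251249 368832020

√150 = [12; 4,24, …], period ℓ=2 (even) → k=1
k=0  a_k=12  p_k/q_k = 12/1
k=1  a_k=4  p_k/q_k = 49/4
→ (49, 4).  Check: 49²=2401, 150·4²=2400, difference 1.
k=2:  x_2 = 49·49+150·4·4 = 4801,  y_2 = 49·4+4·49 = 392
k=3:  x_3 = 49·4801+150·4·392 = 470449,  y_3 = 49·392+4·4801 = 38412
k=4:  x_4 = 49·470449+150·4·38412 = 46099201,  y_4 = 49·38412+4·470449 = 3763984
k=5:  x_5 = 49·46099201+150·4·3763984 = 4517251249,  y_5 = 49·3763984+4·46099201 = 368832020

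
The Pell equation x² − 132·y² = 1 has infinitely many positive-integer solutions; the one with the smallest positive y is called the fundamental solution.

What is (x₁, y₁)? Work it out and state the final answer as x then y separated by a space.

23 2

√132 = [11; 2,22, …], period ℓ=2 (even) → k=1
k=0  a_k=11  p_k/q_k = 11/1
k=1  a_k=2  p_k/q_k = 23/2
fundamental: x₁=23, y₁=2  (since 529 − 132·4 = 1)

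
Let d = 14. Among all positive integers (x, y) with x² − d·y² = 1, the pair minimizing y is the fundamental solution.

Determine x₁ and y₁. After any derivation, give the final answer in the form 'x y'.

15 4

[3; 1,2,1,6] for √14; ℓ=4 ⇒ convergent index 3
i=0: a=3 ⇒ p=3, q=1
i=1: a=1 ⇒ p=4, q=1
i=2: a=2 ⇒ p=11, q=3
i=3: a=1 ⇒ p=15, q=4
→ (15, 4).  Check: 15²=225, 14·4²=224, difference 1.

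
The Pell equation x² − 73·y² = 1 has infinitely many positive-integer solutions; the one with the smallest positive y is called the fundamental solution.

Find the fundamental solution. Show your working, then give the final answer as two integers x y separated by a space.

√73 = [8; 1,1,5,5,1,1,16, …], period ℓ=7 (odd) → k=13
a_0=8:  p_0=8·1+0=8,  q_0=8·0+1=1
a_1=1:  p_1=1·8+1=9,  q_1=1·1+0=1
a_2=1:  p_2=1·9+8=17,  q_2=1·1+1=2
…
a_4=5:  p_4=5·94+17=487,  q_4=5·11+2=57
a_5=1:  p_5=1·487+94=581,  q_5=1·57+11=68
a_6=1:  p_6=1·581+487=1068,  q_6=1·68+57=125
a_7=16:  p_7=16·1068+581=17669,  q_7=16·125+68=2068
a_8=1:  p_8=1·17669+1068=18737,  q_8=1·2068+125=2193
a_9=1:  p_9=1·18737+17669=36406,  q_9=1·2193+2068=4261
a_10=5:  p_10=5·36406+18737=200767,  q_10=5·4261+2193=23498
…
a_12=1:  p_12=1·1040241+200767=1241008,  q_12=1·121751+23498=145249
a_13=1:  p_13=1·1241008+1040241=2281249,  q_13=1·145249+121751=267000
(x₁, y₁) = (2281249, 267000);  2281249² − 73·267000² = 1 ✓

2281249 267000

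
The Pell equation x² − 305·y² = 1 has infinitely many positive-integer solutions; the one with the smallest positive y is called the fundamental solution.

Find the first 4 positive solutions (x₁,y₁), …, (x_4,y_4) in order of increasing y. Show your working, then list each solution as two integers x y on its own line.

√305 = [17; 2,6,2,34, …], period ℓ=4 (even) → k=3
k=0  a_k=17  p_k/q_k = 17/1
k=1  a_k=2  p_k/q_k = 35/2
k=2  a_k=6  p_k/q_k = 227/13
k=3  a_k=2  p_k/q_k = 489/28
fundamental: x₁=489, y₁=28  (since 239121 − 305·784 = 1)
k=2:  x_2 = 489·489+305·28·28 = 478241,  y_2 = 489·28+28·489 = 27384
k=3:  x_3 = 489·478241+305·28·27384 = 467719209,  y_3 = 489·27384+28·478241 = 26781524
k=4:  x_4 = 489·467719209+305·28·26781524 = 457428908161,  y_4 = 489·26781524+28·467719209 = 26192303088

489 28
478241 27384
467719209 26781524
457428908161 26192303088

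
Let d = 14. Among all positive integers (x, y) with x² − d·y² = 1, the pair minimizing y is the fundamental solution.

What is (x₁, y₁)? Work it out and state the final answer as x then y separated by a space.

15 4

√14 = [3; 1,2,1,6, …], period ℓ=4 (even) → k=3
step 0: (3, 1)  from 3·(1,0) + (0,1)
…
step 2: (11, 3)  from 2·(4,1) + (3,1)
step 3: (15, 4)  from 1·(11,3) + (4,1)
(x₁, y₁) = (15, 4);  15² − 14·4² = 1 ✓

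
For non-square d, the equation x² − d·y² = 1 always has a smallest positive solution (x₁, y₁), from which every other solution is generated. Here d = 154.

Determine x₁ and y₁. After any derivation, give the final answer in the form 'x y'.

d=154: √d = [12; 2,2,3,1,2,1,3,2,2,24] (ℓ=10, even), read p_9/q_9
k=0  a_k=12  p_k/q_k = 12/1
…
k=2  a_k=2  p_k/q_k = 62/5
k=3  a_k=3  p_k/q_k = 211/17
…
k=5  a_k=2  p_k/q_k = 757/61
k=6  a_k=1  p_k/q_k = 1030/83
k=7  a_k=3  p_k/q_k = 3847/310
k=8  a_k=2  p_k/q_k = 8724/703
k=9  a_k=2  p_k/q_k = 21295/1716
fundamental: x₁=21295, y₁=1716  (since 453477025 − 154·2944656 = 1)

21295 1716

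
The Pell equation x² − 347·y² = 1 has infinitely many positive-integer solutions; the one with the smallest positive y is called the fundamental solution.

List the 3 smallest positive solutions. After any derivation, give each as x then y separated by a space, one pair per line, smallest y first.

[18; 1,1,1,2,4,…,1,1,36] for √347; ℓ=14 ⇒ convergent index 13
a_0=18:  p_0=18·1+0=18,  q_0=18·0+1=1
a_1=1:  p_1=1·18+1=19,  q_1=1·1+0=1
a_2=1:  p_2=1·19+18=37,  q_2=1·1+1=2
…
a_6=1:  p_6=1·652+149=801,  q_6=1·35+8=43
…
a_8=1:  p_8=1·14269+801=15070,  q_8=1·766+43=809
…
a_12=1:  p_12=1·238717+164168=402885,  q_12=1·12815+8813=21628
a_13=1:  p_13=1·402885+238717=641602,  q_13=1·21628+12815=34443
→ (641602, 34443).  Check: 641602²=411653126404, 347·34443²=411653126403, difference 1.
k=2:  x_2 = 641602·641602+347·34443·34443 = 823306252807,  y_2 = 641602·34443+34443·641602 = 44197395372
k=3:  x_3 = 641602·823306252807+347·34443·44197395372 = 1056469876826312026,  y_3 = 641602·44197395372+34443·823306252807 = 56714274530897445

641602 34443
823306252807 44197395372
1056469876826312026 56714274530897445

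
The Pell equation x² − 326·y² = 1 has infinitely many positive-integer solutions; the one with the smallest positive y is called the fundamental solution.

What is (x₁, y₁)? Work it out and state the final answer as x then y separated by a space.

d=326: √d = [18; 18,36] (ℓ=2, even), read p_1/q_1
a_0=18:  p_0=18·1+0=18,  q_0=18·0+1=1
a_1=18:  p_1=18·18+1=325,  q_1=18·1+0=18
fundamental: x₁=325, y₁=18  (since 105625 − 326·324 = 1)

325 18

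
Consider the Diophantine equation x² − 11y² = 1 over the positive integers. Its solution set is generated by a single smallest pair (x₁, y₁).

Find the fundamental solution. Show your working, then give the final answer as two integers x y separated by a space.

√11 → a₀=3, period (3,6); ℓ=2 even so k=1
i=0: a=3 ⇒ p=3, q=1
i=1: a=3 ⇒ p=10, q=3
fundamental: x₁=10, y₁=3  (since 100 − 11·9 = 1)

10 3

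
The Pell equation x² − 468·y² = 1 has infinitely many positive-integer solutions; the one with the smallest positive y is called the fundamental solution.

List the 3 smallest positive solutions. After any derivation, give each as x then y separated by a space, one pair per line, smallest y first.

649 30
842401 38940
1093435849 50544090

[21; 1,1,1,2,1,1,1,42] for √468; ℓ=8 ⇒ convergent index 7
k=0  a_k=21  p_k/q_k = 21/1
k=1  a_k=1  p_k/q_k = 22/1
k=2  a_k=1  p_k/q_k = 43/2
k=3  a_k=1  p_k/q_k = 65/3
k=4  a_k=2  p_k/q_k = 173/8
k=5  a_k=1  p_k/q_k = 238/11
k=6  a_k=1  p_k/q_k = 411/19
k=7  a_k=1  p_k/q_k = 649/30
→ (649, 30).  Check: 649²=421201, 468·30²=421200, difference 1.
k=2:  x_2 = 649·649+468·30·30 = 842401,  y_2 = 649·30+30·649 = 38940
k=3:  x_3 = 649·842401+468·30·38940 = 1093435849,  y_3 = 649·38940+30·842401 = 50544090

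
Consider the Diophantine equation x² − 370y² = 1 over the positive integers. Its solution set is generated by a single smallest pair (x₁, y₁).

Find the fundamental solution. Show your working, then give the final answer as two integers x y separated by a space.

213859 11118

d=370: √d = [19; 4,4,38] (ℓ=3, odd), read p_5/q_5
a_0=19:  p_0=19·1+0=19,  q_0=19·0+1=1
…
a_4=4:  p_4=4·12503+327=50339,  q_4=4·650+17=2617
a_5=4:  p_5=4·50339+12503=213859,  q_5=4·2617+650=11118
→ (213859, 11118).  Check: 213859²=45735671881, 370·11118²=45735671880, difference 1.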